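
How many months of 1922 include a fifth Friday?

A month has five Fridays exactly when Friday falls within its first (length − 28) days.
Jan: 31 days, starts Sun → 5 of Sun, Mon, Tue
Feb: 28 days, starts Wed → 5 of (none)
Mar: 31 days, starts Wed → 5 of Wed, Thu, Fri ✓
Apr: 30 days, starts Sat → 5 of Sat, Sun
May: 31 days, starts Mon → 5 of Mon, Tue, Wed
Jun: 30 days, starts Thu → 5 of Thu, Fri ✓
Jul: 31 days, starts Sat → 5 of Sat, Sun, Mon
Aug: 31 days, starts Tue → 5 of Tue, Wed, Thu
Sep: 30 days, starts Fri → 5 of Fri, Sat ✓
Oct: 31 days, starts Sun → 5 of Sun, Mon, Tue
Nov: 30 days, starts Wed → 5 of Wed, Thu
Dec: 31 days, starts Fri → 5 of Fri, Sat, Sun ✓
Months with five Fridays: Mar, Jun, Sep, Dec.

4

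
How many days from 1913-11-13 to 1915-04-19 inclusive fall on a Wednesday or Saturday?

1913-11-13 is a Thursday.
The range spans 523 days (inclusive of both endpoints).
523 = 7 × 74 + 5, so there are 74 full weeks plus 5 extra days.
Each full week contributes 2 days from the set (Wed, Sat): 74 × 2 = 148.
The 5 extra days are Thu, Fri, Sat, Sun, Mon — 1 of them qualifies.
Total: 148 + 1 = 149.

149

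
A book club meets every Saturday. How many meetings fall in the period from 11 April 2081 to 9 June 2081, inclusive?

11 April 2081 is a Friday.
That's 60 days from start to end, counting both.
60 = 7 × 8 + 4, so there are 8 full weeks plus 4 extra days.
Each full week contributes one Saturday: 8 so far.
The 4 extra days are Fri, Sat, Sun, Mon — 1 of them qualifies.
Total: 8 + 1 = 9.

9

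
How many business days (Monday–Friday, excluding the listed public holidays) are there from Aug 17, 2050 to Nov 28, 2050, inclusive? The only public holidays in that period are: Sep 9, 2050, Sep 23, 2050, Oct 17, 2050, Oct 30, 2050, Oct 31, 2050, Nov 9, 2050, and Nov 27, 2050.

Aug 17, 2050 is a Wednesday.
That's 104 days from start to end, counting both.
104 = 7 × 14 + 6, so there are 14 full weeks plus 6 extra days.
Each full week contributes 5 weekdays (Mon–Fri): 14 × 5 = 70.
The 6 extra days are Wednesday, Thursday, Friday, Saturday, Sunday, Monday — 4 of them qualify.
Total: 70 + 4 = 74.
Holidays: Sep 9, 2050 (Fri); Sep 23, 2050 (Fri); Oct 17, 2050 (Mon); Oct 30, 2050 (Sun); Oct 31, 2050 (Mon); Nov 9, 2050 (Wed); Nov 27, 2050 (Sun).
5 of the 7 holidays fall on weekdays; the rest are weekends and were already excluded.
Business days: 74 − 5 = 69.

69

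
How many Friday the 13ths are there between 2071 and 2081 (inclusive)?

Friday-the-13ths by year:
2071: Feb, Mar, Nov
2072: May
2073: Jan, Oct
2074: Apr, Jul
2075: Sep, Dec
2076: Mar, Nov
2077: Aug
2078: May
2079: Jan, Oct
2080: Sep, Dec
2081: Jun

19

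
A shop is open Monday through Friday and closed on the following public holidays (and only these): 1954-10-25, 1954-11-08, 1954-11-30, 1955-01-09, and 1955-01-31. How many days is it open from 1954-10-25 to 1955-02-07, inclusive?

72

1954-10-25 is a Monday.
The range spans 106 days (inclusive of both endpoints).
106 = 7 × 15 + 1, so there are 15 full weeks plus 1 extra day.
Each full week contributes 5 weekdays (Mon–Fri): 15 × 5 = 75.
The 1 extra day is Mon — 1 of them qualifies.
Total: 75 + 1 = 76.
Holidays: 1954-10-25 (Mon); 1954-11-08 (Mon); 1954-11-30 (Tue); 1955-01-09 (Sun); 1955-01-31 (Mon).
4 of the 5 holidays fall on weekdays; the rest are weekends and were already excluded.
Business days: 76 − 4 = 72.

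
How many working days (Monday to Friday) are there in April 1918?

Apr 1, 1918 is a Monday.
That's 30 days from start to end, counting both.
30 = 7 × 4 + 2, so there are 4 full weeks plus 2 extra days.
Each full week contributes 5 weekdays (Mon–Fri): 4 × 5 = 20.
The 2 extra days are Mon, Tue — 2 of them qualify.
Total: 20 + 2 = 22.

22 weekdays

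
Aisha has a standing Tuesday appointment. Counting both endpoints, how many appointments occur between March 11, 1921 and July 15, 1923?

122

March 11, 1921 is a Friday.
From March 11, 1921 to July 15, 1923 is 857 days inclusive.
857 = 7 × 122 + 3, so there are 122 full weeks plus 3 extra days.
Each full week contributes one Tuesday: 122 so far.
The 3 extra days are Fri, Sat, Sun — none qualify.
Total: 122 + 0 = 122.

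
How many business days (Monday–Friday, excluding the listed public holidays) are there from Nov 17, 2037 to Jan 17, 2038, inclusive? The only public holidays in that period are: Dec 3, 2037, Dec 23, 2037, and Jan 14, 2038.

Nov 17, 2037 is a Tuesday.
The range spans 62 days (inclusive of both endpoints).
62 = 7 × 8 + 6, so there are 8 full weeks plus 6 extra days.
Each full week contributes 5 weekdays (Mon–Fri): 8 × 5 = 40.
The 6 extra days are Tue, Wed, Thu, Fri, Sat, Sun — 4 of them qualify.
Total: 40 + 4 = 44.
Holidays: Dec 3, 2037 (Thu); Dec 23, 2037 (Wed); Jan 14, 2038 (Thu).
All 3 holidays fall on weekdays, so subtract 3.
Business days: 44 − 3 = 41.

41 business days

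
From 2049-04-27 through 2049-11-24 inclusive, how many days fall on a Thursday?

30

2049-04-27 is a Tuesday.
The range spans 212 days (inclusive of both endpoints).
212 = 7 × 30 + 2, so there are 30 full weeks plus 2 extra days.
Each full week contributes one Thursday: 30 so far.
The 2 extra days are Tue, Wed — none qualify.
Total: 30 + 0 = 30.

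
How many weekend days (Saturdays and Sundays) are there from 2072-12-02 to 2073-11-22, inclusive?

102

2072-12-02 is a Friday.
From 2072-12-02 to 2073-11-22 is 356 days inclusive.
356 = 7 × 50 + 6, so there are 50 full weeks plus 6 extra days.
Each full week contributes 2 weekend days (Sat, Sun): 50 × 2 = 100.
The 6 extra days are Friday, Saturday, Sunday, Monday, Tuesday, Wednesday — 2 of them qualify.
Total: 100 + 2 = 102.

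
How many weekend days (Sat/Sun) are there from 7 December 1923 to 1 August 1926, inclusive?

278

7 December 1923 is a Friday.
That's 969 days from start to end, counting both.
969 = 7 × 138 + 3, so there are 138 full weeks plus 3 extra days.
Each full week contributes 2 weekend days (Sat, Sun): 138 × 2 = 276.
The 3 extra days are Friday, Saturday, Sunday — 2 of them qualify.
Total: 276 + 2 = 278.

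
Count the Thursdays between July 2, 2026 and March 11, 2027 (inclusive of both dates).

July 2, 2026 is a Thursday.
The range spans 253 days (inclusive of both endpoints).
253 = 7 × 36 + 1, so there are 36 full weeks plus 1 extra day.
Each full week contributes one Thursday: 36 so far.
The 1 extra day is Thu — 1 of them qualifies.
Total: 36 + 1 = 37.

37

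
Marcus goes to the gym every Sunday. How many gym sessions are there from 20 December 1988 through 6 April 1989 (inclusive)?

15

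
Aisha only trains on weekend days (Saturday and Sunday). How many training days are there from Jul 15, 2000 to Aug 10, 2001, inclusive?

Jul 15, 2000 is a Saturday.
That's 392 days from start to end, counting both.
392 = 7 × 56, so the span is exactly 56 full weeks.
Each full week contributes 2 weekend days (Sat, Sun): 56 × 2 = 112.
Total: 112.

112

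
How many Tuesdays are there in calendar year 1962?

52

1 January 1962 is a Monday.
That's 365 days from start to end, counting both.
365 = 7 × 52 + 1, so there are 52 full weeks plus 1 extra day.
Each full week contributes one Tuesday: 52 so far.
The 1 extra day is Monday — none qualify.
Total: 52 + 0 = 52.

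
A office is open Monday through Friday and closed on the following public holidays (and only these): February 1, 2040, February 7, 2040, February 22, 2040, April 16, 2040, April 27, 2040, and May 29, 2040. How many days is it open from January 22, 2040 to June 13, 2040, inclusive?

97

January 22, 2040 is a Sunday.
From January 22, 2040 to June 13, 2040 is 144 days inclusive.
144 = 7 × 20 + 4, so there are 20 full weeks plus 4 extra days.
Each full week contributes 5 weekdays (Mon–Fri): 20 × 5 = 100.
The 4 extra days are Sunday, Monday, Tuesday, Wednesday — 3 of them qualify.
Total: 100 + 3 = 103.
Holidays: February 1, 2040 (Wed); February 7, 2040 (Tue); February 22, 2040 (Wed); April 16, 2040 (Mon); April 27, 2040 (Fri); May 29, 2040 (Tue).
All 6 holidays fall on weekdays, so subtract 6.
Business days: 103 − 6 = 97.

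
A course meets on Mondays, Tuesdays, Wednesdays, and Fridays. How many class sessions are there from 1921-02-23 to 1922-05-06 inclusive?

1921-02-23 is a Wednesday.
The range spans 438 days (inclusive of both endpoints).
438 = 7 × 62 + 4, so there are 62 full weeks plus 4 extra days.
Each full week contributes 4 days from the set (Mon, Tue, Wed, Fri): 62 × 4 = 248.
The 4 extra days are Wed, Thu, Fri, Sat — 2 of them qualify.
Total: 248 + 2 = 250.

250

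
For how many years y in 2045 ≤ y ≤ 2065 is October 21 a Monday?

3

Day of week of October 21 in each year:
2045: Sat, 2046: Sun, 2047: Mon ✓, 2048: Wed, 2049: Thu, 2050: Fri, 2051: Sat, 2052: Mon ✓, 2053: Tue, 2054: Wed, 2055: Thu, 2056: Sat, 2057: Sun, 2058: Mon ✓, 2059: Tue, 2060: Thu, 2061: Fri, 2062: Sat, 2063: Sun, 2064: Tue, 2065: Wed
Mondays: 2047, 2052, 2058.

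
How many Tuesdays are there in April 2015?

4

1 April 2015 is a Wednesday.
The range spans 30 days (inclusive of both endpoints).
30 = 7 × 4 + 2, so there are 4 full weeks plus 2 extra days.
Each full week contributes one Tuesday: 4 so far.
The 2 extra days are Wednesday, Thursday — none qualify.
Total: 4 + 0 = 4.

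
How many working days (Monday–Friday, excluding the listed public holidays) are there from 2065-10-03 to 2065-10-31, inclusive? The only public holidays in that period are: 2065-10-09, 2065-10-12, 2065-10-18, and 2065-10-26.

2065-10-03 is a Saturday.
From 2065-10-03 to 2065-10-31 is 29 days inclusive.
29 = 7 × 4 + 1, so there are 4 full weeks plus 1 extra day.
Each full week contributes 5 weekdays (Mon–Fri): 4 × 5 = 20.
The 1 extra day is Sat — none qualify.
Total: 20 + 0 = 20.
Holidays: 2065-10-09 (Fri); 2065-10-12 (Mon); 2065-10-18 (Sun); 2065-10-26 (Mon).
3 of the 4 holidays fall on weekdays; the rest are weekends and were already excluded.
Business days: 20 − 3 = 17.

17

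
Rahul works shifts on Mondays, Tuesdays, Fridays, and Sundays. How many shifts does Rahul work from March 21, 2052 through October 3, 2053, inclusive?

321

March 21, 2052 is a Thursday.
The range spans 562 days (inclusive of both endpoints).
562 = 7 × 80 + 2, so there are 80 full weeks plus 2 extra days.
Each full week contributes 4 days from the set (Mon, Tue, Fri, Sun): 80 × 4 = 320.
The 2 extra days are Thursday, Friday — 1 of them qualifies.
Total: 320 + 1 = 321.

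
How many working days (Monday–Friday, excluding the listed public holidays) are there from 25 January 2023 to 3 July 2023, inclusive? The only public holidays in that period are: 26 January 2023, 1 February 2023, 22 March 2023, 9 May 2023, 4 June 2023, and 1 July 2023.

110 working days

25 January 2023 is a Wednesday.
The range spans 160 days (inclusive of both endpoints).
160 = 7 × 22 + 6, so there are 22 full weeks plus 6 extra days.
Each full week contributes 5 weekdays (Mon–Fri): 22 × 5 = 110.
The 6 extra days are Wednesday, Thursday, Friday, Saturday, Sunday, Monday — 4 of them qualify.
Total: 110 + 4 = 114.
Holidays: 26 January 2023 (Thu); 1 February 2023 (Wed); 22 March 2023 (Wed); 9 May 2023 (Tue); 4 June 2023 (Sun); 1 July 2023 (Sat).
4 of the 6 holidays fall on weekdays; the rest are weekends and were already excluded.
Business days: 114 − 4 = 110.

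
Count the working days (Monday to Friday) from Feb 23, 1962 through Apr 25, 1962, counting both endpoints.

44 weekdays

Feb 23, 1962 is a Friday.
The range spans 62 days (inclusive of both endpoints).
62 = 7 × 8 + 6, so there are 8 full weeks plus 6 extra days.
Each full week contributes 5 weekdays (Mon–Fri): 8 × 5 = 40.
The 6 extra days are Fri, Sat, Sun, Mon, Tue, Wed — 4 of them qualify.
Total: 40 + 4 = 44.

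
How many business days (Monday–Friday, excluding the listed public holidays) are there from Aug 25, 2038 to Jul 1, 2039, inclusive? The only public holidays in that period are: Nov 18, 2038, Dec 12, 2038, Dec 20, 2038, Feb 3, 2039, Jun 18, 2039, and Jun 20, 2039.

219

Aug 25, 2038 is a Wednesday.
The range spans 311 days (inclusive of both endpoints).
311 = 7 × 44 + 3, so there are 44 full weeks plus 3 extra days.
Each full week contributes 5 weekdays (Mon–Fri): 44 × 5 = 220.
The 3 extra days are Wed, Thu, Fri — 3 of them qualify.
Total: 220 + 3 = 223.
Holidays: Nov 18, 2038 (Thu); Dec 12, 2038 (Sun); Dec 20, 2038 (Mon); Feb 3, 2039 (Thu); Jun 18, 2039 (Sat); Jun 20, 2039 (Mon).
4 of the 6 holidays fall on weekdays; the rest are weekends and were already excluded.
Business days: 223 − 4 = 219.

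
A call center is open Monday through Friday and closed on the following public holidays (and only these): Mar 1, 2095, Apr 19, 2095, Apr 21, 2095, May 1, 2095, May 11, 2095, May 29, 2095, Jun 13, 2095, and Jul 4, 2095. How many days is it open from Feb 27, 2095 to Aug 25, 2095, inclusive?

123 working days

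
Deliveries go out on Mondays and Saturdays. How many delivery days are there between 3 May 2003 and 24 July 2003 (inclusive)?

24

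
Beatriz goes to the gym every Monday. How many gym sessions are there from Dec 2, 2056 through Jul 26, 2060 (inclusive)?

191 Mondays

Dec 2, 2056 is a Saturday.
From Dec 2, 2056 to Jul 26, 2060 is 1333 days inclusive.
1333 = 7 × 190 + 3, so there are 190 full weeks plus 3 extra days.
Each full week contributes one Monday: 190 so far.
The 3 extra days are Sat, Sun, Mon — 1 of them qualifies.
Total: 190 + 1 = 191.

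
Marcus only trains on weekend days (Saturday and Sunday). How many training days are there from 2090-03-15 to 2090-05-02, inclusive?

14

2090-03-15 is a Wednesday.
The range spans 49 days (inclusive of both endpoints).
49 = 7 × 7, so the span is exactly 7 full weeks.
Each full week contributes 2 weekend days (Sat, Sun): 7 × 2 = 14.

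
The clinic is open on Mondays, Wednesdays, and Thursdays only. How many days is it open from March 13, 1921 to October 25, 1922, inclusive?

March 13, 1921 is a Sunday.
From March 13, 1921 to October 25, 1922 is 592 days inclusive.
592 = 7 × 84 + 4, so there are 84 full weeks plus 4 extra days.
Each full week contributes 3 days from the set (Mon, Wed, Thu): 84 × 3 = 252.
The 4 extra days are Sunday, Monday, Tuesday, Wednesday — 2 of them qualify.
Total: 252 + 2 = 254.

254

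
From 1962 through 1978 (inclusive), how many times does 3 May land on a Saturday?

2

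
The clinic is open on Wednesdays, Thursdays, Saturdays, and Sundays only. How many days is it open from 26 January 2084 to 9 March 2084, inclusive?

26

26 January 2084 is a Wednesday.
The range spans 44 days (inclusive of both endpoints).
44 = 7 × 6 + 2, so there are 6 full weeks plus 2 extra days.
Each full week contributes 4 days from the set (Wed, Thu, Sat, Sun): 6 × 4 = 24.
The 2 extra days are Wed, Thu — 2 of them qualify.
Total: 24 + 2 = 26.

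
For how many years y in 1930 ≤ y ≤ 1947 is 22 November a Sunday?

3

Day of week of November 22 in each year:
1930: Sat, 1931: Sun ✓, 1932: Tue, 1933: Wed, 1934: Thu, 1935: Fri, 1936: Sun ✓, 1937: Mon, 1938: Tue, 1939: Wed, 1940: Fri, 1941: Sat, 1942: Sun ✓, 1943: Mon, 1944: Wed, 1945: Thu, 1946: Fri, 1947: Sat
Sundays: 1931, 1936, 1942.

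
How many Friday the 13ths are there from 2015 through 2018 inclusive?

8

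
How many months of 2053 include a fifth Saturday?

4

A month has five Saturdays exactly when Saturday falls within its first (length − 28) days.
Jan: 31 days, starts Wed → 5 of Wed, Thu, Fri
Feb: 28 days, starts Sat → 5 of (none)
Mar: 31 days, starts Sat → 5 of Sat, Sun, Mon ✓
Apr: 30 days, starts Tue → 5 of Tue, Wed
May: 31 days, starts Thu → 5 of Thu, Fri, Sat ✓
Jun: 30 days, starts Sun → 5 of Sun, Mon
Jul: 31 days, starts Tue → 5 of Tue, Wed, Thu
Aug: 31 days, starts Fri → 5 of Fri, Sat, Sun ✓
Sep: 30 days, starts Mon → 5 of Mon, Tue
Oct: 31 days, starts Wed → 5 of Wed, Thu, Fri
Nov: 30 days, starts Sat → 5 of Sat, Sun ✓
Dec: 31 days, starts Mon → 5 of Mon, Tue, Wed
Months with five Saturdays: Mar, May, Aug, Nov.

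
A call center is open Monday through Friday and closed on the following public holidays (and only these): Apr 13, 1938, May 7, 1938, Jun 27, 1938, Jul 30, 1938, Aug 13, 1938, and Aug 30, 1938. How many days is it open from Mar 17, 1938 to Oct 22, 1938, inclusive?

154

Mar 17, 1938 is a Thursday.
The range spans 220 days (inclusive of both endpoints).
220 = 7 × 31 + 3, so there are 31 full weeks plus 3 extra days.
Each full week contributes 5 weekdays (Mon–Fri): 31 × 5 = 155.
The 3 extra days are Thu, Fri, Sat — 2 of them qualify.
Total: 155 + 2 = 157.
Holidays: Apr 13, 1938 (Wed); May 7, 1938 (Sat); Jun 27, 1938 (Mon); Jul 30, 1938 (Sat); Aug 13, 1938 (Sat); Aug 30, 1938 (Tue).
3 of the 6 holidays fall on weekdays; the rest are weekends and were already excluded.
Business days: 157 − 3 = 154.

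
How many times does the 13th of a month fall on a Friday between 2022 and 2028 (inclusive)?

11

Friday-the-13ths by year:
2022: May
2023: Jan, Oct
2024: Sep, Dec
2025: Jun
2026: Feb, Mar, Nov
2027: Aug
2028: Oct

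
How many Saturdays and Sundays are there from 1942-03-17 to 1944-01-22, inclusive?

1942-03-17 is a Tuesday.
That's 677 days from start to end, counting both.
677 = 7 × 96 + 5, so there are 96 full weeks plus 5 extra days.
Each full week contributes 2 weekend days (Sat, Sun): 96 × 2 = 192.
The 5 extra days are Tuesday, Wednesday, Thursday, Friday, Saturday — 1 of them qualifies.
Total: 192 + 1 = 193.

193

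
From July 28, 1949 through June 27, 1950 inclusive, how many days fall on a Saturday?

July 28, 1949 is a Thursday.
The range spans 335 days (inclusive of both endpoints).
335 = 7 × 47 + 6, so there are 47 full weeks plus 6 extra days.
Each full week contributes one Saturday: 47 so far.
The 6 extra days are Thursday, Friday, Saturday, Sunday, Monday, Tuesday — 1 of them qualifies.
Total: 47 + 1 = 48.

48 Saturdays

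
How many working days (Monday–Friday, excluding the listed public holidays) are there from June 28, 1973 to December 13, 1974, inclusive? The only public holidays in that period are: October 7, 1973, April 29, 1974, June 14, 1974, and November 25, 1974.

379

June 28, 1973 is a Thursday.
The range spans 534 days (inclusive of both endpoints).
534 = 7 × 76 + 2, so there are 76 full weeks plus 2 extra days.
Each full week contributes 5 weekdays (Mon–Fri): 76 × 5 = 380.
The 2 extra days are Thursday, Friday — 2 of them qualify.
Total: 380 + 2 = 382.
Holidays: October 7, 1973 (Sun); April 29, 1974 (Mon); June 14, 1974 (Fri); November 25, 1974 (Mon).
3 of the 4 holidays fall on weekdays; the rest are weekends and were already excluded.
Business days: 382 − 3 = 379.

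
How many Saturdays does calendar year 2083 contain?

Jan 1, 2083 is a Friday.
The range spans 365 days (inclusive of both endpoints).
365 = 7 × 52 + 1, so there are 52 full weeks plus 1 extra day.
Each full week contributes one Saturday: 52 so far.
The 1 extra day is Friday — none qualify.
Total: 52 + 0 = 52.

52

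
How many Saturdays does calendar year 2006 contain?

2006-01-01 is a Sunday.
That's 365 days from start to end, counting both.
365 = 7 × 52 + 1, so there are 52 full weeks plus 1 extra day.
Each full week contributes one Saturday: 52 so far.
The 1 extra day is Sunday — none qualify.
Total: 52 + 0 = 52.

52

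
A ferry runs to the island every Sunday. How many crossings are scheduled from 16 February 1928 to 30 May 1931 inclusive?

171 Sundays

16 February 1928 is a Thursday.
That's 1200 days from start to end, counting both.
1200 = 7 × 171 + 3, so there are 171 full weeks plus 3 extra days.
Each full week contributes one Sunday: 171 so far.
The 3 extra days are Thu, Fri, Sat — none qualify.
Total: 171 + 0 = 171.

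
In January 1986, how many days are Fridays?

1986-01-01 is a Wednesday.
The range spans 31 days (inclusive of both endpoints).
31 = 7 × 4 + 3, so there are 4 full weeks plus 3 extra days.
Each full week contributes one Friday: 4 so far.
The 3 extra days are Wednesday, Thursday, Friday — 1 of them qualifies.
Total: 4 + 1 = 5.

5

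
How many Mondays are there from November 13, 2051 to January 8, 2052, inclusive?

November 13, 2051 is a Monday.
The range spans 57 days (inclusive of both endpoints).
57 = 7 × 8 + 1, so there are 8 full weeks plus 1 extra day.
Each full week contributes one Monday: 8 so far.
The 1 extra day is Monday — 1 of them qualifies.
Total: 8 + 1 = 9.

9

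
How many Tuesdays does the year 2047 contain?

53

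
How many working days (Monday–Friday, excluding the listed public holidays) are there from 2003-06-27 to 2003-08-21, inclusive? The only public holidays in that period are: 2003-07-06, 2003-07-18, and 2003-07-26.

39

2003-06-27 is a Friday.
From 2003-06-27 to 2003-08-21 is 56 days inclusive.
56 = 7 × 8, so the span is exactly 8 full weeks.
Each full week contributes 5 weekdays (Mon–Fri): 8 × 5 = 40.
Holidays: 2003-07-06 (Sun); 2003-07-18 (Fri); 2003-07-26 (Sat).
1 of the 3 holidays fall on weekdays; the rest are weekends and were already excluded.
Business days: 40 − 1 = 39.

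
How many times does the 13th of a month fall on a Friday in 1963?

The 13th falls on a Friday when the month's 13th has weekday Fri.
Jan 13 is Sun; Feb 13 is Wed; Mar 13 is Wed; Apr 13 is Sat; May 13 is Mon; Jun 13 is Thu; Jul 13 is Sat; Aug 13 is Tue; Sep 13 is Fri ✓; Oct 13 is Sun; Nov 13 is Wed; Dec 13 is Fri ✓.
Friday the 13ths: Sep, Dec.

2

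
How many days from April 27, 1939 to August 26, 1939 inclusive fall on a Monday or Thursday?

April 27, 1939 is a Thursday.
The range spans 122 days (inclusive of both endpoints).
122 = 7 × 17 + 3, so there are 17 full weeks plus 3 extra days.
Each full week contributes 2 days from the set (Mon, Thu): 17 × 2 = 34.
The 3 extra days are Thu, Fri, Sat — 1 of them qualifies.
Total: 34 + 1 = 35.

35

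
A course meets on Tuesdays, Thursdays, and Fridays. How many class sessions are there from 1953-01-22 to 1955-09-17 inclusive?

416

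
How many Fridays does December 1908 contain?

4

1 December 1908 is a Tuesday.
That's 31 days from start to end, counting both.
31 = 7 × 4 + 3, so there are 4 full weeks plus 3 extra days.
Each full week contributes one Friday: 4 so far.
The 3 extra days are Tuesday, Wednesday, Thursday — none qualify.
Total: 4 + 0 = 4.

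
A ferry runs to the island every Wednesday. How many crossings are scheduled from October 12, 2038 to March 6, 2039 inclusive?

October 12, 2038 is a Tuesday.
The range spans 146 days (inclusive of both endpoints).
146 = 7 × 20 + 6, so there are 20 full weeks plus 6 extra days.
Each full week contributes one Wednesday: 20 so far.
The 6 extra days are Tue, Wed, Thu, Fri, Sat, Sun — 1 of them qualifies.
Total: 20 + 1 = 21.

21 Wednesdays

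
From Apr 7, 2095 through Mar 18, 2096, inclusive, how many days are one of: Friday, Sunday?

Apr 7, 2095 is a Thursday.
From Apr 7, 2095 to Mar 18, 2096 is 347 days inclusive.
347 = 7 × 49 + 4, so there are 49 full weeks plus 4 extra days.
Each full week contributes 2 days from the set (Fri, Sun): 49 × 2 = 98.
The 4 extra days are Thursday, Friday, Saturday, Sunday — 2 of them qualify.
Total: 98 + 2 = 100.

100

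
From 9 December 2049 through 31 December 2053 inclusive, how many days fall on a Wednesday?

212 Wednesdays

9 December 2049 is a Thursday.
From 9 December 2049 to 31 December 2053 is 1484 days inclusive.
1484 = 7 × 212, so the span is exactly 212 full weeks.
Each full week contributes one Wednesday: 212 so far.
Total: 212.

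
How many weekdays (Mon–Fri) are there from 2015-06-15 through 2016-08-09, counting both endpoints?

2015-06-15 is a Monday.
That's 422 days from start to end, counting both.
422 = 7 × 60 + 2, so there are 60 full weeks plus 2 extra days.
Each full week contributes 5 weekdays (Mon–Fri): 60 × 5 = 300.
The 2 extra days are Mon, Tue — 2 of them qualify.
Total: 300 + 2 = 302.

302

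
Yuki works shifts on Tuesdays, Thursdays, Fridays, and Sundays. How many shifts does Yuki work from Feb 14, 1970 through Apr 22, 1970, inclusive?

Feb 14, 1970 is a Saturday.
From Feb 14, 1970 to Apr 22, 1970 is 68 days inclusive.
68 = 7 × 9 + 5, so there are 9 full weeks plus 5 extra days.
Each full week contributes 4 days from the set (Tue, Thu, Fri, Sun): 9 × 4 = 36.
The 5 extra days are Saturday, Sunday, Monday, Tuesday, Wednesday — 2 of them qualify.
Total: 36 + 2 = 38.

38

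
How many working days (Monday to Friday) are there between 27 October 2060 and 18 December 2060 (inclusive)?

27 October 2060 is a Wednesday.
From 27 October 2060 to 18 December 2060 is 53 days inclusive.
53 = 7 × 7 + 4, so there are 7 full weeks plus 4 extra days.
Each full week contributes 5 weekdays (Mon–Fri): 7 × 5 = 35.
The 4 extra days are Wednesday, Thursday, Friday, Saturday — 3 of them qualify.
Total: 35 + 3 = 38.

38 weekdays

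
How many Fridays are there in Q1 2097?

13

1 January 2097 is a Tuesday.
That's 90 days from start to end, counting both.
90 = 7 × 12 + 6, so there are 12 full weeks plus 6 extra days.
Each full week contributes one Friday: 12 so far.
The 6 extra days are Tue, Wed, Thu, Fri, Sat, Sun — 1 of them qualifies.
Total: 12 + 1 = 13.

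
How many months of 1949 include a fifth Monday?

4

A month has five Mondays exactly when Monday falls within its first (length − 28) days.
Jan: 31 days, starts Sat → 5 of Sat, Sun, Mon ✓
Feb: 28 days, starts Tue → 5 of (none)
Mar: 31 days, starts Tue → 5 of Tue, Wed, Thu
Apr: 30 days, starts Fri → 5 of Fri, Sat
May: 31 days, starts Sun → 5 of Sun, Mon, Tue ✓
Jun: 30 days, starts Wed → 5 of Wed, Thu
Jul: 31 days, starts Fri → 5 of Fri, Sat, Sun
Aug: 31 days, starts Mon → 5 of Mon, Tue, Wed ✓
Sep: 30 days, starts Thu → 5 of Thu, Fri
Oct: 31 days, starts Sat → 5 of Sat, Sun, Mon ✓
Nov: 30 days, starts Tue → 5 of Tue, Wed
Dec: 31 days, starts Thu → 5 of Thu, Fri, Sat
Months with five Mondays: Jan, May, Aug, Oct.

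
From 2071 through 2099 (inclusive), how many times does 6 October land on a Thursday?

4

Day of week of October 6 in each year:
2071: Tue, 2072: Thu ✓, 2073: Fri, 2074: Sat, 2075: Sun, 2076: Tue, 2077: Wed, 2078: Thu ✓, 2079: Fri, 2080: Sun, 2081: Mon, 2082: Tue, 2083: Wed, 2084: Fri, 2085: Sat, 2086: Sun, 2087: Mon, 2088: Wed, 2089: Thu ✓, 2090: Fri, 2091: Sat, 2092: Mon, 2093: Tue, 2094: Wed, 2095: Thu ✓, 2096: Sat, 2097: Sun, 2098: Mon, 2099: Tue
Thursdays: 2072, 2078, 2089, 2095.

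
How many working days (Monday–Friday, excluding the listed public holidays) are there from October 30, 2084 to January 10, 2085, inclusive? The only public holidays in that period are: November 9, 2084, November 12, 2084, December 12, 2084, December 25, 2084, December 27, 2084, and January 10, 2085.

October 30, 2084 is a Monday.
From October 30, 2084 to January 10, 2085 is 73 days inclusive.
73 = 7 × 10 + 3, so there are 10 full weeks plus 3 extra days.
Each full week contributes 5 weekdays (Mon–Fri): 10 × 5 = 50.
The 3 extra days are Mon, Tue, Wed — 3 of them qualify.
Total: 50 + 3 = 53.
Holidays: November 9, 2084 (Thu); November 12, 2084 (Sun); December 12, 2084 (Tue); December 25, 2084 (Mon); December 27, 2084 (Wed); January 10, 2085 (Wed).
5 of the 6 holidays fall on weekdays; the rest are weekends and were already excluded.
Business days: 53 − 5 = 48.

48 working days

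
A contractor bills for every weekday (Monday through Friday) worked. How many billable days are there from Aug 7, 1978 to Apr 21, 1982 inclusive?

968

Aug 7, 1978 is a Monday.
That's 1354 days from start to end, counting both.
1354 = 7 × 193 + 3, so there are 193 full weeks plus 3 extra days.
Each full week contributes 5 weekdays (Mon–Fri): 193 × 5 = 965.
The 3 extra days are Monday, Tuesday, Wednesday — 3 of them qualify.
Total: 965 + 3 = 968.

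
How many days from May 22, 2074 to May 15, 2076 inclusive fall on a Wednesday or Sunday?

May 22, 2074 is a Tuesday.
That's 725 days from start to end, counting both.
725 = 7 × 103 + 4, so there are 103 full weeks plus 4 extra days.
Each full week contributes 2 days from the set (Wed, Sun): 103 × 2 = 206.
The 4 extra days are Tue, Wed, Thu, Fri — 1 of them qualifies.
Total: 206 + 1 = 207.

207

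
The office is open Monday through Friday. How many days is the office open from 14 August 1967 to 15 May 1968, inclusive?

198

14 August 1967 is a Monday.
That's 276 days from start to end, counting both.
276 = 7 × 39 + 3, so there are 39 full weeks plus 3 extra days.
Each full week contributes 5 weekdays (Mon–Fri): 39 × 5 = 195.
The 3 extra days are Mon, Tue, Wed — 3 of them qualify.
Total: 195 + 3 = 198.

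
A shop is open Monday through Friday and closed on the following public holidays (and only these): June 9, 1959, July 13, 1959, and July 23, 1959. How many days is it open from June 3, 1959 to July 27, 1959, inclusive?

June 3, 1959 is a Wednesday.
From June 3, 1959 to July 27, 1959 is 55 days inclusive.
55 = 7 × 7 + 6, so there are 7 full weeks plus 6 extra days.
Each full week contributes 5 weekdays (Mon–Fri): 7 × 5 = 35.
The 6 extra days are Wed, Thu, Fri, Sat, Sun, Mon — 4 of them qualify.
Total: 35 + 4 = 39.
Holidays: June 9, 1959 (Tue); July 13, 1959 (Mon); July 23, 1959 (Thu).
All 3 holidays fall on weekdays, so subtract 3.
Business days: 39 − 3 = 36.

36 working days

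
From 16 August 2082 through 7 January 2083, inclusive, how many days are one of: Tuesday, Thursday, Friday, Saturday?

82

16 August 2082 is a Sunday.
The range spans 145 days (inclusive of both endpoints).
145 = 7 × 20 + 5, so there are 20 full weeks plus 5 extra days.
Each full week contributes 4 days from the set (Tue, Thu, Fri, Sat): 20 × 4 = 80.
The 5 extra days are Sun, Mon, Tue, Wed, Thu — 2 of them qualify.
Total: 80 + 2 = 82.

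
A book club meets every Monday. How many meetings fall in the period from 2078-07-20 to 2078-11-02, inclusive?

15

2078-07-20 is a Wednesday.
That's 106 days from start to end, counting both.
106 = 7 × 15 + 1, so there are 15 full weeks plus 1 extra day.
Each full week contributes one Monday: 15 so far.
The 1 extra day is Wednesday — none qualify.
Total: 15 + 0 = 15.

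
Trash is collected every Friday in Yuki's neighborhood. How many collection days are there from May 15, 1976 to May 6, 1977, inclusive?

51 Fridays

May 15, 1976 is a Saturday.
That's 357 days from start to end, counting both.
357 = 7 × 51, so the span is exactly 51 full weeks.
Each full week contributes one Friday: 51 so far.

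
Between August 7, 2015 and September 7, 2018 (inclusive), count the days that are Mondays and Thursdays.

August 7, 2015 is a Friday.
The range spans 1128 days (inclusive of both endpoints).
1128 = 7 × 161 + 1, so there are 161 full weeks plus 1 extra day.
Each full week contributes 2 days from the set (Mon, Thu): 161 × 2 = 322.
The 1 extra day is Fri — none qualify.
Total: 322 + 0 = 322.

322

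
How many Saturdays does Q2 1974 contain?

13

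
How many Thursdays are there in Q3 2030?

13

2030-07-01 is a Monday.
That's 92 days from start to end, counting both.
92 = 7 × 13 + 1, so there are 13 full weeks plus 1 extra day.
Each full week contributes one Thursday: 13 so far.
The 1 extra day is Monday — none qualify.
Total: 13 + 0 = 13.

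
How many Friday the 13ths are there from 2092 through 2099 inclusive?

Friday-the-13ths by year:
2092: Jun
2093: Feb, Mar, Nov
2094: Aug
2095: May
2096: Jan, Apr, Jul
2097: Sep, Dec
2098: Jun
2099: Feb, Mar, Nov

15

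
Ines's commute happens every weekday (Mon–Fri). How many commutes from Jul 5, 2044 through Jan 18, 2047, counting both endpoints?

664

Jul 5, 2044 is a Tuesday.
The range spans 928 days (inclusive of both endpoints).
928 = 7 × 132 + 4, so there are 132 full weeks plus 4 extra days.
Each full week contributes 5 weekdays (Mon–Fri): 132 × 5 = 660.
The 4 extra days are Tuesday, Wednesday, Thursday, Friday — 4 of them qualify.
Total: 660 + 4 = 664.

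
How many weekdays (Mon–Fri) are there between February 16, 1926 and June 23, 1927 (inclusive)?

February 16, 1926 is a Tuesday.
From February 16, 1926 to June 23, 1927 is 493 days inclusive.
493 = 7 × 70 + 3, so there are 70 full weeks plus 3 extra days.
Each full week contributes 5 weekdays (Mon–Fri): 70 × 5 = 350.
The 3 extra days are Tue, Wed, Thu — 3 of them qualify.
Total: 350 + 3 = 353.

353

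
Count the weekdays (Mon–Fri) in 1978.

260 weekdays

1978-01-01 is a Sunday.
From 1978-01-01 to 1978-12-31 is 365 days inclusive.
365 = 7 × 52 + 1, so there are 52 full weeks plus 1 extra day.
Each full week contributes 5 weekdays (Mon–Fri): 52 × 5 = 260.
The 1 extra day is Sunday — none qualify.
Total: 260 + 0 = 260.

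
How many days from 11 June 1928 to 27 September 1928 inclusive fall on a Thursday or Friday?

31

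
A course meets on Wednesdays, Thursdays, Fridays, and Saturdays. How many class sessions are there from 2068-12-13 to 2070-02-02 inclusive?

239

2068-12-13 is a Thursday.
That's 417 days from start to end, counting both.
417 = 7 × 59 + 4, so there are 59 full weeks plus 4 extra days.
Each full week contributes 4 days from the set (Wed, Thu, Fri, Sat): 59 × 4 = 236.
The 4 extra days are Thursday, Friday, Saturday, Sunday — 3 of them qualify.
Total: 236 + 3 = 239.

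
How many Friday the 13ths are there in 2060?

The 13th falls on a Friday when the month's 13th has weekday Fri.
Jan 13 is Tue; Feb 13 is Fri ✓; Mar 13 is Sat; Apr 13 is Tue; May 13 is Thu; Jun 13 is Sun; Jul 13 is Tue; Aug 13 is Fri ✓; Sep 13 is Mon; Oct 13 is Wed; Nov 13 is Sat; Dec 13 is Mon.
Friday the 13ths: Feb, Aug.

2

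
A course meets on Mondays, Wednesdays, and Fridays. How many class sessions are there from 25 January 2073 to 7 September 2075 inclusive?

25 January 2073 is a Wednesday.
That's 956 days from start to end, counting both.
956 = 7 × 136 + 4, so there are 136 full weeks plus 4 extra days.
Each full week contributes 3 days from the set (Mon, Wed, Fri): 136 × 3 = 408.
The 4 extra days are Wed, Thu, Fri, Sat — 2 of them qualify.
Total: 408 + 2 = 410.

410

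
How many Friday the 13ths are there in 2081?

The 13th falls on a Friday when the month's 13th has weekday Fri.
Jan 13 is Mon; Feb 13 is Thu; Mar 13 is Thu; Apr 13 is Sun; May 13 is Tue; Jun 13 is Fri ✓; Jul 13 is Sun; Aug 13 is Wed; Sep 13 is Sat; Oct 13 is Mon; Nov 13 is Thu; Dec 13 is Sat.
Friday the 13ths: Jun.

1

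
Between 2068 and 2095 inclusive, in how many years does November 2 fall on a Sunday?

Day of week of November 2 in each year:
2068: Fri, 2069: Sat, 2070: Sun ✓, 2071: Mon, 2072: Wed, 2073: Thu, 2074: Fri, 2075: Sat, 2076: Mon, 2077: Tue, 2078: Wed, 2079: Thu, 2080: Sat, 2081: Sun ✓, 2082: Mon, 2083: Tue, 2084: Thu, 2085: Fri, 2086: Sat, 2087: Sun ✓, 2088: Tue, 2089: Wed, 2090: Thu, 2091: Fri, 2092: Sun ✓, 2093: Mon, 2094: Tue, 2095: Wed
Sundays: 2070, 2081, 2087, 2092.

4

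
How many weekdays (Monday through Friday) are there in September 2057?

Sep 1, 2057 is a Saturday.
That's 30 days from start to end, counting both.
30 = 7 × 4 + 2, so there are 4 full weeks plus 2 extra days.
Each full week contributes 5 weekdays (Mon–Fri): 4 × 5 = 20.
The 2 extra days are Sat, Sun — none qualify.
Total: 20 + 0 = 20.

20 weekdays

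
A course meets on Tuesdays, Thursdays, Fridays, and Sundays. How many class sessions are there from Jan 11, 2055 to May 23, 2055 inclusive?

76

Jan 11, 2055 is a Monday.
That's 133 days from start to end, counting both.
133 = 7 × 19, so the span is exactly 19 full weeks.
Each full week contributes 4 days from the set (Tue, Thu, Fri, Sun): 19 × 4 = 76.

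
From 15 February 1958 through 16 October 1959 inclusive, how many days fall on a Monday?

15 February 1958 is a Saturday.
The range spans 609 days (inclusive of both endpoints).
609 = 7 × 87, so the span is exactly 87 full weeks.
Each full week contributes one Monday: 87 so far.
Total: 87.

87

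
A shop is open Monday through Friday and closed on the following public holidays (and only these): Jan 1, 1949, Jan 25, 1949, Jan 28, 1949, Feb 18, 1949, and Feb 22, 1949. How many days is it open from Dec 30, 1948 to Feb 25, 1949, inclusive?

Dec 30, 1948 is a Thursday.
From Dec 30, 1948 to Feb 25, 1949 is 58 days inclusive.
58 = 7 × 8 + 2, so there are 8 full weeks plus 2 extra days.
Each full week contributes 5 weekdays (Mon–Fri): 8 × 5 = 40.
The 2 extra days are Thu, Fri — 2 of them qualify.
Total: 40 + 2 = 42.
Holidays: Jan 1, 1949 (Sat); Jan 25, 1949 (Tue); Jan 28, 1949 (Fri); Feb 18, 1949 (Fri); Feb 22, 1949 (Tue).
4 of the 5 holidays fall on weekdays; the rest are weekends and were already excluded.
Business days: 42 − 4 = 38.

38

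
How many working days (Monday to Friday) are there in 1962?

Jan 1, 1962 is a Monday.
From Jan 1, 1962 to Dec 31, 1962 is 365 days inclusive.
365 = 7 × 52 + 1, so there are 52 full weeks plus 1 extra day.
Each full week contributes 5 weekdays (Mon–Fri): 52 × 5 = 260.
The 1 extra day is Monday — 1 of them qualifies.
Total: 260 + 1 = 261.

261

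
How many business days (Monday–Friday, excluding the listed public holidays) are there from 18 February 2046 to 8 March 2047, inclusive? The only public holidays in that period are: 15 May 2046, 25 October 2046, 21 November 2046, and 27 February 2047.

18 February 2046 is a Sunday.
From 18 February 2046 to 8 March 2047 is 384 days inclusive.
384 = 7 × 54 + 6, so there are 54 full weeks plus 6 extra days.
Each full week contributes 5 weekdays (Mon–Fri): 54 × 5 = 270.
The 6 extra days are Sunday, Monday, Tuesday, Wednesday, Thursday, Friday — 5 of them qualify.
Total: 270 + 5 = 275.
Holidays: 15 May 2046 (Tue); 25 October 2046 (Thu); 21 November 2046 (Wed); 27 February 2047 (Wed).
All 4 holidays fall on weekdays, so subtract 4.
Business days: 275 − 4 = 271.

271 business days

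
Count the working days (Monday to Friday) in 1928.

261 weekdays

Jan 1, 1928 is a Sunday.
The range spans 366 days (inclusive of both endpoints).
366 = 7 × 52 + 2, so there are 52 full weeks plus 2 extra days.
Each full week contributes 5 weekdays (Mon–Fri): 52 × 5 = 260.
The 2 extra days are Sun, Mon — 1 of them qualifies.
Total: 260 + 1 = 261.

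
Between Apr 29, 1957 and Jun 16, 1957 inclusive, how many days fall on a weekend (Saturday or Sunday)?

Apr 29, 1957 is a Monday.
The range spans 49 days (inclusive of both endpoints).
49 = 7 × 7, so the span is exactly 7 full weeks.
Each full week contributes 2 weekend days (Sat, Sun): 7 × 2 = 14.

14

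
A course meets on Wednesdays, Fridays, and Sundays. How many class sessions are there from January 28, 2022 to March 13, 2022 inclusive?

20

January 28, 2022 is a Friday.
From January 28, 2022 to March 13, 2022 is 45 days inclusive.
45 = 7 × 6 + 3, so there are 6 full weeks plus 3 extra days.
Each full week contributes 3 days from the set (Wed, Fri, Sun): 6 × 3 = 18.
The 3 extra days are Friday, Saturday, Sunday — 2 of them qualify.
Total: 18 + 2 = 20.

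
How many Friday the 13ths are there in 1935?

2

The 13th falls on a Friday when the month's 13th has weekday Fri.
Jan 13 is Sun; Feb 13 is Wed; Mar 13 is Wed; Apr 13 is Sat; May 13 is Mon; Jun 13 is Thu; Jul 13 is Sat; Aug 13 is Tue; Sep 13 is Fri ✓; Oct 13 is Sun; Nov 13 is Wed; Dec 13 is Fri ✓.
Friday the 13ths: Sep, Dec.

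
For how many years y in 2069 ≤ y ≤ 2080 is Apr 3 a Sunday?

Day of week of April 3 in each year:
2069: Wed, 2070: Thu, 2071: Fri, 2072: Sun ✓, 2073: Mon, 2074: Tue, 2075: Wed, 2076: Fri, 2077: Sat, 2078: Sun ✓, 2079: Mon, 2080: Wed
Sundays: 2072, 2078.

2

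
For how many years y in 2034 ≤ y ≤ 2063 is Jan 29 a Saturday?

4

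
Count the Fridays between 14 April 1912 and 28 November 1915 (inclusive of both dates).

14 April 1912 is a Sunday.
From 14 April 1912 to 28 November 1915 is 1324 days inclusive.
1324 = 7 × 189 + 1, so there are 189 full weeks plus 1 extra day.
Each full week contributes one Friday: 189 so far.
The 1 extra day is Sunday — none qualify.
Total: 189 + 0 = 189.

189 Fridays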